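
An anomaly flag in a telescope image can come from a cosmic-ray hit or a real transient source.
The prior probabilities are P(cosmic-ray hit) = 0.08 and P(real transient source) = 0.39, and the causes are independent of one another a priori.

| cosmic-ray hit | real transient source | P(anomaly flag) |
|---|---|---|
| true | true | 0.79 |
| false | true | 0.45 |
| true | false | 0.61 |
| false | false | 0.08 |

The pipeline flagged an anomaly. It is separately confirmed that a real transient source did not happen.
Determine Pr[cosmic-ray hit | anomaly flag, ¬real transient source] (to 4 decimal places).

Pr[cosmic-ray hit | anomaly flag, ¬real transient source] ≈ 0.3987

P(anomaly flag | ¬real transient source) = 0.08·0.92 + 0.61·0.08 = 0.073600 + 0.048800 = 0.122400
Restricting to configurations with cosmic-ray hit present: 0.61·0.08 = 0.048800.
So P(cosmic-ray hit | anomaly flag, ¬real transient source) = 0.048800/0.122400 ≈ 0.3987.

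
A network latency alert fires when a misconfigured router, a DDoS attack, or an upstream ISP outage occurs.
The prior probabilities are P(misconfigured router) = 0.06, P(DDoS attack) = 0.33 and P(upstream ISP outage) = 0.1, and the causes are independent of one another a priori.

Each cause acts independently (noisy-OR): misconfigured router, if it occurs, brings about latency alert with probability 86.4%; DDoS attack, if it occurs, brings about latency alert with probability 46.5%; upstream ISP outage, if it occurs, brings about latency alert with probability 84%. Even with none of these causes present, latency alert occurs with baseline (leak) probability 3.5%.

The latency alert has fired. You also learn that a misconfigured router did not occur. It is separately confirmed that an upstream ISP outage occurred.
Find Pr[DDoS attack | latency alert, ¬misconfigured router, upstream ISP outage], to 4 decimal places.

Pr[DDoS attack | latency alert, ¬misconfigured router, upstream ISP outage] ≈ 0.3483

Under noisy-OR, P(latency alert | causes) = 1 − (1−0.035)·∏(1−qᵢ) over the active causes.
Numerator (weight on configurations with DDoS attack): 0.917396*0.33 = 0.302741
Normalizer over all consistent configurations: 0.8456*0.67 + 0.917396*0.33 = 0.869293
Posterior = 0.302741 / 0.869293 ≈ 0.3483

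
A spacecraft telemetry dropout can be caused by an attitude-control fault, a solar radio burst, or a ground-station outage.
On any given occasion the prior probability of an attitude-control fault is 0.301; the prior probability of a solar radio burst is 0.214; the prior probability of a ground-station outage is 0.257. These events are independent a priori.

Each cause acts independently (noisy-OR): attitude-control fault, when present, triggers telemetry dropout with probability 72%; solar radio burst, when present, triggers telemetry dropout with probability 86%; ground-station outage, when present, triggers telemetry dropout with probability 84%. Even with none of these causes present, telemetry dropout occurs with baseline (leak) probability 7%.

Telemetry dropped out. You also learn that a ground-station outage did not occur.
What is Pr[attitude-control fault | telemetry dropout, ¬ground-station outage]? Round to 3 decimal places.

Under noisy-OR, P(telemetry dropout | causes) = 1 − (1−0.07)·∏(1−qᵢ) over the active causes.
P(telemetry dropout | ¬ground-station outage) = 0.07·0.699·0.786 + 0.8698·0.699·0.214 + 0.7396·0.301·0.786 + 0.963544·0.301·0.214 = 0.038459 + 0.130110 + 0.174979 + 0.062066 = 0.405614
Restricting to configurations with attitude-control fault present: 0.174979 + 0.062066 = 0.237045.
P(attitude-control fault | telemetry dropout, ¬ground-station outage) = 0.237045 / 0.405614 ≈ 0.584

Pr[attitude-control fault | telemetry dropout, ¬ground-station outage] ≈ 0.584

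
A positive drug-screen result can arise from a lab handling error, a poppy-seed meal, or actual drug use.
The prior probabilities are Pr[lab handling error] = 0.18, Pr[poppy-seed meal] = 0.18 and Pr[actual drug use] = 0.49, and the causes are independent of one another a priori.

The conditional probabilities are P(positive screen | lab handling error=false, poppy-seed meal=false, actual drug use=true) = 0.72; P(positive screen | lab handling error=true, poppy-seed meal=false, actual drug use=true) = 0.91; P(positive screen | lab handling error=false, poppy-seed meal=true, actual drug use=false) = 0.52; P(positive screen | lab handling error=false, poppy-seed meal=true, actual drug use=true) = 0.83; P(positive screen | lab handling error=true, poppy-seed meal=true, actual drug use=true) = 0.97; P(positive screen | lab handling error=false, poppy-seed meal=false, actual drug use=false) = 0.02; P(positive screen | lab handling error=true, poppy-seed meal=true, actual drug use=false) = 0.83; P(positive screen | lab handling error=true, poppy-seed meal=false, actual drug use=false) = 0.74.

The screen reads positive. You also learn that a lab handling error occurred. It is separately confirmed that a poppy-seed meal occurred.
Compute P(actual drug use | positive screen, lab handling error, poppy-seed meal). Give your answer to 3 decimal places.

Weight on actual drug use=true, given the evidence: 0.97·0.49 = 0.475300
Normalizer over all consistent configurations: 0.83·0.51 + 0.97·0.49 = 0.898600
Posterior = 0.475300 / 0.898600 ≈ 0.529

P(actual drug use | positive screen, lab handling error, poppy-seed meal) ≈ 0.529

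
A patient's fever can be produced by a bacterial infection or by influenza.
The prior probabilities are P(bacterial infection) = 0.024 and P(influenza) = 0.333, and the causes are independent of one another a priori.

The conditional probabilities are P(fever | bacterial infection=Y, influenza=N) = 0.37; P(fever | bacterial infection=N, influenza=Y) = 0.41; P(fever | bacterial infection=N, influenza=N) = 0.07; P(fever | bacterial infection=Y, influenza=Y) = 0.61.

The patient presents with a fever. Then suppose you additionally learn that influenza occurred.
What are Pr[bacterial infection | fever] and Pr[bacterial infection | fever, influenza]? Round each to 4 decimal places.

Pr[bacterial infection | fever] ≈ 0.0569; Pr[bacterial infection | fever, influenza] ≈ 0.0353

By total probability over the 4 (bacterial infection, influenza) configurations:
  P(fever) = 0.07·0.976·0.667 + 0.41·0.976·0.333 + 0.37·0.024·0.667 + 0.61·0.024·0.333
        = 0.045569 + 0.133253 + 0.005923 + 0.004875 = 0.189620
The terms with bacterial infection present sum to 0.010798, so
  P(bacterial infection | fever) = 0.010798 / 0.189620 ≈ 0.0569

With the extra evidence:
Weight on bacterial infection=true, given the evidence: 0.61×0.024 = 0.014640
Denominator P(fever | influenza): 0.41×0.976 + 0.61×0.024 = 0.414800
Posterior = 0.014640 / 0.414800 ≈ 0.0353
This is intercausal reasoning (explaining away): once influenza accounts for the fever, bacterial infection becomes less likely.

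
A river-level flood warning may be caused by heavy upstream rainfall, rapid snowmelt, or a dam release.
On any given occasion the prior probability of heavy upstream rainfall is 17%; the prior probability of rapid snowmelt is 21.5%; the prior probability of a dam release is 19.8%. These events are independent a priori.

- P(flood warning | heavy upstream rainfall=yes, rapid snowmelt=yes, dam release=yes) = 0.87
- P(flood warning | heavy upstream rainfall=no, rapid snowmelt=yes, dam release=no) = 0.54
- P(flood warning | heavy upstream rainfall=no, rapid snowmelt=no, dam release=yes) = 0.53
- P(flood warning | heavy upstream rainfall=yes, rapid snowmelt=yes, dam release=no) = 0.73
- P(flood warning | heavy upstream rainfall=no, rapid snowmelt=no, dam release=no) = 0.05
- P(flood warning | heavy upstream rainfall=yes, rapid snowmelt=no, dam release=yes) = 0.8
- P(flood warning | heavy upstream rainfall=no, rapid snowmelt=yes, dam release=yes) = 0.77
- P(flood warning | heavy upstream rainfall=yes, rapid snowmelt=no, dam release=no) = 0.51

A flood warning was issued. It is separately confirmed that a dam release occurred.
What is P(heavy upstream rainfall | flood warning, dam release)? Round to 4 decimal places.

Weight on heavy upstream rainfall=true, given the evidence: 0.106760 + 0.031799 = 0.138559
Denominator P(flood warning | dam release): 0.53×0.83×0.785 + 0.77×0.83×0.215 + 0.8×0.17×0.785 + 0.87×0.17×0.215 = 0.621287
Posterior = 0.138559 / 0.621287 ≈ 0.2230

P(heavy upstream rainfall | flood warning, dam release) ≈ 0.2230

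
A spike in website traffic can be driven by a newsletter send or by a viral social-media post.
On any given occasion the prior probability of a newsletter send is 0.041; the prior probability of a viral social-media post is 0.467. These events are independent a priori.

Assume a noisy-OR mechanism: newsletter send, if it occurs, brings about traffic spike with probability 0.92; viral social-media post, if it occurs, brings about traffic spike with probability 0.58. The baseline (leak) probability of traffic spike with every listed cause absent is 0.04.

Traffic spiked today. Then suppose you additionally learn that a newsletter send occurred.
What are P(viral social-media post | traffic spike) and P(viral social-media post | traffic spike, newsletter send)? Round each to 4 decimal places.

P(viral social-media post | traffic spike) ≈ 0.8756; P(viral social-media post | traffic spike, newsletter send) ≈ 0.4787

Under noisy-OR, P(traffic spike | causes) = 1 − (1−0.04)·∏(1−qᵢ) over the active causes.
P(traffic spike) = 0.04*0.959*0.533 + 0.5968*0.959*0.467 + 0.9232*0.041*0.533 + 0.967744*0.041*0.467 = 0.020446 + 0.267279 + 0.020175 + 0.018529 = 0.326429
The viral social-media post-present share is 0.267279 + 0.018529 = 0.285808.
Hence the posterior is 0.285808/0.326429 ≈ 0.8756.

Now condition on the additional information:
Numerator (weight on configurations with viral social-media post): 0.967744×0.467 = 0.451936
Denominator P(traffic spike | newsletter send): 0.9232×0.533 + 0.967744×0.467 = 0.944002
Posterior = 0.451936 / 0.944002 ≈ 0.4787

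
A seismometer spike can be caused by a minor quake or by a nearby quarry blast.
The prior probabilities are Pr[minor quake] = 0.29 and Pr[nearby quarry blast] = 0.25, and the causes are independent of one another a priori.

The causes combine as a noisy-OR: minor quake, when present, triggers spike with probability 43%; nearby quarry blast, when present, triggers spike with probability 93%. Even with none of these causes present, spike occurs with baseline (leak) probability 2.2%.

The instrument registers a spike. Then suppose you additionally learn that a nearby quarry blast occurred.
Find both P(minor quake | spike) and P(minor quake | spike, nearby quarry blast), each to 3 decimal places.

P(minor quake | spike) ≈ 0.484; P(minor quake | spike, nearby quarry blast) ≈ 0.296

Under noisy-OR, P(spike | causes) = 1 − (1−0.022)·∏(1−qᵢ) over the active causes.
P(spike) = 0.022·0.71·0.75 + 0.93154·0.71·0.25 + 0.44254·0.29·0.75 + 0.960978·0.29·0.25 = 0.011715 + 0.165348 + 0.096252 + 0.069671 = 0.342986
The minor quake-present share is 0.096252 + 0.069671 = 0.165923.
So P(minor quake | spike) = 0.165923/0.342986 ≈ 0.484.

Now condition on the additional information:
P(spike | nearby quarry blast) = 0.93154×0.71 + 0.960978×0.29 = 0.661393 + 0.278684 = 0.940077
Of this, 0.278684 comes from 0.960978×0.29 (the minor quake=true cases).
Hence the posterior is 0.278684/0.940077 ≈ 0.296.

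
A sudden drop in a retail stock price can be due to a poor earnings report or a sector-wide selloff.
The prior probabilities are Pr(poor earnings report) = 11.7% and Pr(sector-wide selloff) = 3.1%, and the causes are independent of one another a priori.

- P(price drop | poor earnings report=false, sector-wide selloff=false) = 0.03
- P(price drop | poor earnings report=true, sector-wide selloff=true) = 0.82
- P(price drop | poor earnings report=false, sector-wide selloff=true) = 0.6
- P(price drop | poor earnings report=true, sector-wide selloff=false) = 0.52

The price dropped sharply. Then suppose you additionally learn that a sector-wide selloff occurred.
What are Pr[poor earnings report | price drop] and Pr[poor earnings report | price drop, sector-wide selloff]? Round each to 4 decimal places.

Sum P(price drop|·) weighted by the priors over the 4 (poor earnings report, sector-wide selloff) configurations:
  P(price drop) = 0.03·0.883·0.969 + 0.6·0.883·0.031 + 0.52·0.117·0.969 + 0.82·0.117·0.031
        = 0.025669 + 0.016424 + 0.058954 + 0.002974 = 0.104021
Keeping only the poor earnings report-present terms gives 0.061928, so
  P(poor earnings report | price drop) = 0.061928 / 0.104021 ≈ 0.5953

Now condition on the additional information:
P(price drop | sector-wide selloff) = 0.6·0.883 + 0.82·0.117 = 0.529800 + 0.095940 = 0.625740
Restricting to configurations with poor earnings report present: 0.82·0.117 = 0.095940.
So P(poor earnings report | price drop, sector-wide selloff) = 0.095940/0.625740 ≈ 0.1533.
This is intercausal reasoning (explaining away): once sector-wide selloff accounts for the price drop, poor earnings report becomes less likely.

Pr[poor earnings report | price drop] ≈ 0.5953; Pr[poor earnings report | price drop, sector-wide selloff] ≈ 0.1533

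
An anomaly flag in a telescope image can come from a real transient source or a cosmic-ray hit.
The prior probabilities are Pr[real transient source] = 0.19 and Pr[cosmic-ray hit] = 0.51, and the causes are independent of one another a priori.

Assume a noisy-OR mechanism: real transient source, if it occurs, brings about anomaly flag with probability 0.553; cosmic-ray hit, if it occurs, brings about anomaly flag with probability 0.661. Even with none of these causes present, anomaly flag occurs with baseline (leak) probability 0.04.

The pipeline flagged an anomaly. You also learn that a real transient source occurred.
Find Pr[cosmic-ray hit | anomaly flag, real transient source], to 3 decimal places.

Under noisy-OR, P(anomaly flag | causes) = 1 − (1−0.04)·∏(1−qᵢ) over the active causes.
P(anomaly flag | real transient source) = 0.57088·0.49 + 0.854528·0.51 = 0.279731 + 0.435809 = 0.715540
Of this, 0.435809 comes from 0.854528·0.51 (the cosmic-ray hit=true cases).
P(cosmic-ray hit | anomaly flag, real transient source) = 0.435809 / 0.715540 ≈ 0.609

Pr[cosmic-ray hit | anomaly flag, real transient source] ≈ 0.609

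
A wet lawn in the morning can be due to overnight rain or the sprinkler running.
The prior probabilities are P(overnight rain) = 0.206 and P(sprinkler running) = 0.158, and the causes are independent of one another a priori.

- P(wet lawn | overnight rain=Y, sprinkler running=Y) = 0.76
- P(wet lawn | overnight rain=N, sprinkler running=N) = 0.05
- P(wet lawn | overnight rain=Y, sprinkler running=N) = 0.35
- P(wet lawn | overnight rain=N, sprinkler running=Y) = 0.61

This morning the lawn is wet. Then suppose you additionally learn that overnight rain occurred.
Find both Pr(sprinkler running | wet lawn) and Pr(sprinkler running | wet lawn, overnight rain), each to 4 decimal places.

Sum P(wet lawn|·) weighted by the priors over the 4 (overnight rain, sprinkler running) configurations:
  P(wet lawn) = 0.05*0.794*0.842 + 0.61*0.794*0.158 + 0.35*0.206*0.842 + 0.76*0.206*0.158
        = 0.033427 + 0.076526 + 0.060708 + 0.024736 = 0.195397
Keeping only the sprinkler running-present terms gives 0.101262, so
  P(sprinkler running | wet lawn) = 0.101262 / 0.195397 ≈ 0.5182

Now also conditioning on overnight rain=true:
P(wet lawn | overnight rain) = 0.35×0.842 + 0.76×0.158 = 0.294700 + 0.120080 = 0.414780
The sprinkler running-present share is 0.76×0.158 = 0.120080.
So P(sprinkler running | wet lawn, overnight rain) = 0.120080/0.414780 ≈ 0.2895.
The drop from 0.5182 to 0.2895 is the explaining-away (discounting) effect.

Pr(sprinkler running | wet lawn) ≈ 0.5182; Pr(sprinkler running | wet lawn, overnight rain) ≈ 0.2895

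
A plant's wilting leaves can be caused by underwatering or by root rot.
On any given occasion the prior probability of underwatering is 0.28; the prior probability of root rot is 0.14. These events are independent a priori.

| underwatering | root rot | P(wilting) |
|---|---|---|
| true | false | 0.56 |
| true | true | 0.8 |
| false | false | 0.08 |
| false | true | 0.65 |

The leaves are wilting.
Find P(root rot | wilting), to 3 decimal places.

Enumerate the 4 (underwatering, root rot) configurations and weight by the priors:
  P(wilting) = 0.08·0.72·0.86 + 0.65·0.72·0.14 + 0.56·0.28·0.86 + 0.8·0.28·0.14
        = 0.049536 + 0.065520 + 0.134848 + 0.031360 = 0.281264
Configurations with root rot contribute 0.096880, so
  P(root rot | wilting) = 0.096880 / 0.281264 ≈ 0.344

P(root rot | wilting) ≈ 0.344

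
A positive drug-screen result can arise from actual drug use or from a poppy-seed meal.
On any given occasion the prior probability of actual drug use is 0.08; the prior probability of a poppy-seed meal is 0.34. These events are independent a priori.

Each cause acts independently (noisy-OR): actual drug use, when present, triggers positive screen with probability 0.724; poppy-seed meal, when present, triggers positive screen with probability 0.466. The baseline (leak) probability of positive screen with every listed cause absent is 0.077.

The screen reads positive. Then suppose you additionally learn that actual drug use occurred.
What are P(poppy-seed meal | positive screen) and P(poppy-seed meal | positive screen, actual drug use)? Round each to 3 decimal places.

Under noisy-OR, P(positive screen | causes) = 1 − (1−0.077)·∏(1−qᵢ) over the active causes.
Sum P(positive screen|·) weighted by the priors over the 4 (actual drug use, poppy-seed meal) configurations:
  P(positive screen) = 0.077×0.92×0.66 + 0.507118×0.92×0.34 + 0.745252×0.08×0.66 + 0.863965×0.08×0.34
        = 0.046754 + 0.158627 + 0.039349 + 0.023500 = 0.268230
Keeping only the poppy-seed meal-present terms gives 0.182127, so
  P(poppy-seed meal | positive screen) = 0.182127 / 0.268230 ≈ 0.679

With the extra evidence:
P(positive screen | actual drug use) = 0.745252·0.66 + 0.863965·0.34 = 0.491866 + 0.293748 = 0.785614
Of this, 0.293748 comes from 0.863965·0.34 (the poppy-seed meal=true cases).
Hence the posterior is 0.293748/0.785614 ≈ 0.374.
This is intercausal reasoning (explaining away): once actual drug use accounts for the positive screen, poppy-seed meal becomes less likely.

P(poppy-seed meal | positive screen) ≈ 0.679; P(poppy-seed meal | positive screen, actual drug use) ≈ 0.374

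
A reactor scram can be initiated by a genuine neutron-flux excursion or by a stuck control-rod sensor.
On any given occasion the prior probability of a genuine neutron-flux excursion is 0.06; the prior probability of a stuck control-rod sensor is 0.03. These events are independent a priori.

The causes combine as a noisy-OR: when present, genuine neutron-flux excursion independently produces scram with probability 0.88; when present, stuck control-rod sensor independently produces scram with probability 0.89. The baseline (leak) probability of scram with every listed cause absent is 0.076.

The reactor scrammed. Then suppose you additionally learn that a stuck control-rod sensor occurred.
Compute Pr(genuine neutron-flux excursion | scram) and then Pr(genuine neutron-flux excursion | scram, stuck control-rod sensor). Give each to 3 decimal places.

Under noisy-OR, P(scram | causes) = 1 − (1−0.076)·∏(1−qᵢ) over the active causes.
For the numerator, keep only genuine neutron-flux excursion=true terms: 0.051747 + 0.001778 = 0.053525
The normalizing constant is 0.076·0.94·0.97 + 0.89836·0.94·0.03 + 0.88912·0.06·0.97 + 0.987803·0.06·0.03 = 0.148156
Posterior = 0.053525 / 0.148156 ≈ 0.361

Now condition on the additional information:
P(scram | stuck control-rod sensor) = 0.89836·0.94 + 0.987803·0.06 = 0.844458 + 0.059268 = 0.903726
The genuine neutron-flux excursion-present share is 0.987803·0.06 = 0.059268.
So P(genuine neutron-flux excursion | scram, stuck control-rod sensor) = 0.059268/0.903726 ≈ 0.066.
— stuck control-rod sensor explains away the evidence for genuine neutron-flux excursion.

Pr(genuine neutron-flux excursion | scram) ≈ 0.361; Pr(genuine neutron-flux excursion | scram, stuck control-rod sensor) ≈ 0.066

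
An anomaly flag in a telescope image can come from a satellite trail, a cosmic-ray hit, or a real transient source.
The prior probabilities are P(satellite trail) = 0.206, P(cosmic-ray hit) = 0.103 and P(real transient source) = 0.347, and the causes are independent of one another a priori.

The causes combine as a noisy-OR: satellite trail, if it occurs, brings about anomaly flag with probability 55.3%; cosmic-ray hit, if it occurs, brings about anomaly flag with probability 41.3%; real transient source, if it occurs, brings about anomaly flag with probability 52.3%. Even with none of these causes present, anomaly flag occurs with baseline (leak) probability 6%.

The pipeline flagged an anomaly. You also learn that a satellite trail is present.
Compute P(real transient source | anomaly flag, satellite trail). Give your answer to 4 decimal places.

P(real transient source | anomaly flag, satellite trail) ≈ 0.4181

Under noisy-OR, P(anomaly flag | causes) = 1 − (1−0.06)·∏(1−qᵢ) over the active causes.
P(anomaly flag | satellite trail) = 0.57982·0.897·0.653 + 0.799574·0.897·0.347 + 0.753354·0.103·0.653 + 0.88235·0.103·0.347 = 0.339624 + 0.248875 + 0.050670 + 0.031536 = 0.670705
The real transient source-present share is 0.248875 + 0.031536 = 0.280411.
P(real transient source | anomaly flag, satellite trail) = 0.280411 / 0.670705 ≈ 0.4181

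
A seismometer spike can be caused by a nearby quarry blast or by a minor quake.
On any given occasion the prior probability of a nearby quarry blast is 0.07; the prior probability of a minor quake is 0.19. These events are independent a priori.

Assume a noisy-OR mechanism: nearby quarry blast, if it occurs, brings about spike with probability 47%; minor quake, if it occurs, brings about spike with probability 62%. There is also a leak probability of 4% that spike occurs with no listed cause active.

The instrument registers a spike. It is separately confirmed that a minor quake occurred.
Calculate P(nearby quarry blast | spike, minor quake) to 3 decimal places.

Under noisy-OR, P(spike | causes) = 1 − (1−0.04)·∏(1−qᵢ) over the active causes.
Numerator (weight on configurations with nearby quarry blast): 0.806656*0.07 = 0.056466
Denominator P(spike | minor quake): 0.6352*0.93 + 0.806656*0.07 = 0.647202
P(nearby quarry blast | spike, minor quake) = 0.056466/0.647202 ≈ 0.087

P(nearby quarry blast | spike, minor quake) ≈ 0.087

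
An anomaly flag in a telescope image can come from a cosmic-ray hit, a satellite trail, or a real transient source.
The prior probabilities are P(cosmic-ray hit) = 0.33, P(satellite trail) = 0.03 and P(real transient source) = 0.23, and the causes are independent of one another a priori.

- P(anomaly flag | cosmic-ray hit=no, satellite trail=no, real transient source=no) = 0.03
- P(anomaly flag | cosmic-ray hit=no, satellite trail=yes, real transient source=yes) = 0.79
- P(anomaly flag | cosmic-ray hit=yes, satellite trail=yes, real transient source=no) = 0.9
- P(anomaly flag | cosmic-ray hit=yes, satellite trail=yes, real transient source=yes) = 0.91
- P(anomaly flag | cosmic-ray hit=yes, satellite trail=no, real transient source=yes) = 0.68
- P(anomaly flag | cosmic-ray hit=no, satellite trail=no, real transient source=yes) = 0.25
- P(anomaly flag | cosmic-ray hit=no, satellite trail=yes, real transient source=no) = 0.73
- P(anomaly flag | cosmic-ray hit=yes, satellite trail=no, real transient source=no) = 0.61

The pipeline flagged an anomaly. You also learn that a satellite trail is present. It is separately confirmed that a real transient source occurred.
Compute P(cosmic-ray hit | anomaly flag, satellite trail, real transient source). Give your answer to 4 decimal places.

P(cosmic-ray hit | anomaly flag, satellite trail, real transient source) ≈ 0.3620

Numerator (weight on configurations with cosmic-ray hit): 0.91*0.33 = 0.300300
Denominator P(anomaly flag | satellite trail, real transient source): 0.79*0.67 + 0.91*0.33 = 0.829600
Posterior = 0.300300 / 0.829600 ≈ 0.3620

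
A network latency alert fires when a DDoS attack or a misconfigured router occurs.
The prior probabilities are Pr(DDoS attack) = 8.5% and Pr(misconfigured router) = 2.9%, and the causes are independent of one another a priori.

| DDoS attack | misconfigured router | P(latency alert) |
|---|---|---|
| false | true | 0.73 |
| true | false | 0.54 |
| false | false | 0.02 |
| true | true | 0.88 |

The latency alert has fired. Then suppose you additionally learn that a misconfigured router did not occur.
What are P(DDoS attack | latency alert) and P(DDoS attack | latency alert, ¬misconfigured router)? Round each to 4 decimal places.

For the numerator, keep only DDoS attack=true terms: 0.044569 + 0.002169 = 0.046738
The normalizing constant is 0.02*0.915*0.971 + 0.73*0.915*0.029 + 0.54*0.085*0.971 + 0.88*0.085*0.029 = 0.083878
P(DDoS attack | latency alert) = 0.046738/0.083878 ≈ 0.5572

Now also conditioning on misconfigured router≠true:
P(latency alert | ¬misconfigured router) = 0.02·0.915 + 0.54·0.085 = 0.018300 + 0.045900 = 0.064200
Of this, 0.045900 comes from 0.54·0.085 (the DDoS attack=true cases).
So P(DDoS attack | latency alert, ¬misconfigured router) = 0.045900/0.064200 ≈ 0.7150.

P(DDoS attack | latency alert) ≈ 0.5572; P(DDoS attack | latency alert, ¬misconfigured router) ≈ 0.7150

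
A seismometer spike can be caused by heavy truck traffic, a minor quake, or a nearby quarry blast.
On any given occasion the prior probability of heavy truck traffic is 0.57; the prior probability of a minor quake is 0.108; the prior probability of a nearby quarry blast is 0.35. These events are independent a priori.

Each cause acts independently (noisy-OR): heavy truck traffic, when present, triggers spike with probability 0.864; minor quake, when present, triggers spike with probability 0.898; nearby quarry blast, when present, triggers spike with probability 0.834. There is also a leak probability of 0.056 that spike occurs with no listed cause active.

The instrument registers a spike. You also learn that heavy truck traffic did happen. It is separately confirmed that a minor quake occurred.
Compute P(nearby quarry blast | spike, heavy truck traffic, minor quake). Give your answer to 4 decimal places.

Under noisy-OR, P(spike | causes) = 1 − (1−0.056)·∏(1−qᵢ) over the active causes.
For the numerator, keep only nearby quarry blast=true terms: 0.997826*0.35 = 0.349239
Denominator P(spike | heavy truck traffic, minor quake): 0.986905*0.65 + 0.997826*0.35 = 0.990727
P(nearby quarry blast | spike, heavy truck traffic, minor quake) = 0.349239/0.990727 ≈ 0.3525

P(nearby quarry blast | spike, heavy truck traffic, minor quake) ≈ 0.3525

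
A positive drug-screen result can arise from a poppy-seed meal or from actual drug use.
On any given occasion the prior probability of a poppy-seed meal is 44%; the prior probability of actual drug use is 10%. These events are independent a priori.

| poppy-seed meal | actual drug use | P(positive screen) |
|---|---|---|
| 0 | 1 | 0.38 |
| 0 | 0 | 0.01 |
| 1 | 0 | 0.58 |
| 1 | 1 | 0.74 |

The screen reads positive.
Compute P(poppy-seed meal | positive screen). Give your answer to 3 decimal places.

P(positive screen) = 0.01·0.56·0.9 + 0.38·0.56·0.1 + 0.58·0.44·0.9 + 0.74·0.44·0.1 = 0.005040 + 0.021280 + 0.229680 + 0.032560 = 0.288560
Restricting to configurations with poppy-seed meal present: 0.229680 + 0.032560 = 0.262240.
Hence the posterior is 0.262240/0.288560 ≈ 0.909.

P(poppy-seed meal | positive screen) ≈ 0.909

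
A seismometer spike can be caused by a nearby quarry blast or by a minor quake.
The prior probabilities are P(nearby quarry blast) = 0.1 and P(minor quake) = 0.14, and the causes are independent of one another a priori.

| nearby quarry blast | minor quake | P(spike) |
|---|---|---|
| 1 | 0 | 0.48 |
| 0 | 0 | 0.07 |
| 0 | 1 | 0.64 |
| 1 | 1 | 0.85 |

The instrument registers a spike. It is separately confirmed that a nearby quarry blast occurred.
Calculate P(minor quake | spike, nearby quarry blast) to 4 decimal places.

P(spike | nearby quarry blast) = 0.48×0.86 + 0.85×0.14 = 0.412800 + 0.119000 = 0.531800
Restricting to configurations with minor quake present: 0.85×0.14 = 0.119000.
So P(minor quake | spike, nearby quarry blast) = 0.119000/0.531800 ≈ 0.2238.

P(minor quake | spike, nearby quarry blast) ≈ 0.2238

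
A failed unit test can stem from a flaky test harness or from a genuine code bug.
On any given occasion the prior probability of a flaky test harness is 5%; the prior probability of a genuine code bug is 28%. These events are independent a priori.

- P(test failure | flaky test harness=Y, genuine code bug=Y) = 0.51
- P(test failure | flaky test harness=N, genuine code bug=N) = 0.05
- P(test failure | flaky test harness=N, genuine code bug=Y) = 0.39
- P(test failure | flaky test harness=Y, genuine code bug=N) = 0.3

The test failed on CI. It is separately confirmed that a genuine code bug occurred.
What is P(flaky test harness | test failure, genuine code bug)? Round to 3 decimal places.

P(flaky test harness | test failure, genuine code bug) ≈ 0.064

By total probability over both values of flaky test harness:
  P(test failure | genuine code bug) = 0.39×0.95 + 0.51×0.05
        = 0.370500 + 0.025500 = 0.396000
The terms with flaky test harness present sum to 0.025500, so
  P(flaky test harness | test failure, genuine code bug) = 0.025500 / 0.396000 ≈ 0.064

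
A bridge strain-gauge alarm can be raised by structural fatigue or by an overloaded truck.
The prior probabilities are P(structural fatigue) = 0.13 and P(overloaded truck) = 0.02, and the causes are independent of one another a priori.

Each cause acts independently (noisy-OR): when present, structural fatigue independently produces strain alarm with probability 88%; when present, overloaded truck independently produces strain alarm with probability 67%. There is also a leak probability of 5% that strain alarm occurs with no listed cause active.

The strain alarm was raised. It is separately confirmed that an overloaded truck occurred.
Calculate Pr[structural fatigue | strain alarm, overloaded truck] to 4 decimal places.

Under noisy-OR, P(strain alarm | causes) = 1 − (1−0.05)·∏(1−qᵢ) over the active causes.
Numerator (weight on configurations with structural fatigue): 0.96238*0.13 = 0.125109
The normalizing constant is 0.6865*0.87 + 0.96238*0.13 = 0.722364
P(structural fatigue | strain alarm, overloaded truck) = 0.125109/0.722364 ≈ 0.1732

Pr[structural fatigue | strain alarm, overloaded truck] ≈ 0.1732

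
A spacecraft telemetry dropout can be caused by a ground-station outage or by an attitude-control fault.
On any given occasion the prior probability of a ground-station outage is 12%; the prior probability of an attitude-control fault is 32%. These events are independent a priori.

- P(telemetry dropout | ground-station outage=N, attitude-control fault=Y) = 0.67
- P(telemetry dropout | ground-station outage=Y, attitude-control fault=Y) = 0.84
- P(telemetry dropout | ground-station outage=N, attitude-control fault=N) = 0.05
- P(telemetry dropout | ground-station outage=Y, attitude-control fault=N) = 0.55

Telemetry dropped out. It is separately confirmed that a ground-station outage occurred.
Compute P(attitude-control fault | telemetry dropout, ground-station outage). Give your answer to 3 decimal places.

By total probability over both values of attitude-control fault:
  P(telemetry dropout | ground-station outage) = 0.55·0.68 + 0.84·0.32
        = 0.374000 + 0.268800 = 0.642800
The terms with attitude-control fault present sum to 0.268800, so
  P(attitude-control fault | telemetry dropout, ground-station outage) = 0.268800 / 0.642800 ≈ 0.418

P(attitude-control fault | telemetry dropout, ground-station outage) ≈ 0.418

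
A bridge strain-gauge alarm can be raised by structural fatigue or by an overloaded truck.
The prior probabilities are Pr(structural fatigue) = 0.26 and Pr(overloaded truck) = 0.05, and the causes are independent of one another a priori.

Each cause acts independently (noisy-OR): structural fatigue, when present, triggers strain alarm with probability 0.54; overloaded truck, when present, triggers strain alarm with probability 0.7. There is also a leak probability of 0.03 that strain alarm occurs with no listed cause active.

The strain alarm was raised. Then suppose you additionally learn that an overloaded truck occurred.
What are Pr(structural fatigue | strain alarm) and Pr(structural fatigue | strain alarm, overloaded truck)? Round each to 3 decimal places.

Pr(structural fatigue | strain alarm) ≈ 0.758; Pr(structural fatigue | strain alarm, overloaded truck) ≈ 0.300

Under noisy-OR, P(strain alarm | causes) = 1 − (1−0.03)·∏(1−qᵢ) over the active causes.
For the numerator, keep only structural fatigue=true terms: 0.136789 + 0.011260 = 0.148049
Normalizer over all consistent configurations: 0.03×0.74×0.95 + 0.709×0.74×0.05 + 0.5538×0.26×0.95 + 0.86614×0.26×0.05 = 0.195372
Posterior = 0.148049 / 0.195372 ≈ 0.758

With the extra evidence:
Numerator (weight on configurations with structural fatigue): 0.86614*0.26 = 0.225196
The normalizing constant is 0.709*0.74 + 0.86614*0.26 = 0.749856
Posterior = 0.225196 / 0.749856 ≈ 0.300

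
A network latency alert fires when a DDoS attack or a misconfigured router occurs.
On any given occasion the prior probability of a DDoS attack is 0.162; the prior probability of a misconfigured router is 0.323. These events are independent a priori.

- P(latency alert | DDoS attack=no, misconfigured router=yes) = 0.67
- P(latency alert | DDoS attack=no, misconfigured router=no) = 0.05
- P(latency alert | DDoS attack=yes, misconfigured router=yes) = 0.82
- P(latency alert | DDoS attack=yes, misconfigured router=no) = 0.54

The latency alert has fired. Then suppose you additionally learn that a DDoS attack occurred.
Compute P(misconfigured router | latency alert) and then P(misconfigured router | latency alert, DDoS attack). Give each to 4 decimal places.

P(latency alert) = 0.05×0.838×0.677 + 0.67×0.838×0.323 + 0.54×0.162×0.677 + 0.82×0.162×0.323 = 0.028366 + 0.181352 + 0.059224 + 0.042907 = 0.311849
Of this, 0.224259 comes from 0.181352 + 0.042907 (the misconfigured router=true cases).
So P(misconfigured router | latency alert) = 0.224259/0.311849 ≈ 0.7191.

Now also conditioning on DDoS attack=true:
P(latency alert | DDoS attack) = 0.54×0.677 + 0.82×0.323 = 0.365580 + 0.264860 = 0.630440
Of this, 0.264860 comes from 0.82×0.323 (the misconfigured router=true cases).
Hence the posterior is 0.264860/0.630440 ≈ 0.4201.
The drop from 0.7191 to 0.4201 is the explaining-away (discounting) effect.

P(misconfigured router | latency alert) ≈ 0.7191; P(misconfigured router | latency alert, DDoS attack) ≈ 0.4201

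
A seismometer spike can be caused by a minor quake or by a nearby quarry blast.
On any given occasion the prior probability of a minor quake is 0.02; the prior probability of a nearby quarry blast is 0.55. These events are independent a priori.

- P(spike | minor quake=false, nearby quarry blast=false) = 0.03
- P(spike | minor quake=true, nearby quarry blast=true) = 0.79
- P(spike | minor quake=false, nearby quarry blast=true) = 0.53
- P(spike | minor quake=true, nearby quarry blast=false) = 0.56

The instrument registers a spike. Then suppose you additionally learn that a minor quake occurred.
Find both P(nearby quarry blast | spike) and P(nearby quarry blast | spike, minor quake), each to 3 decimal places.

By total probability over the 4 (minor quake, nearby quarry blast) configurations:
  P(spike) = 0.03*0.98*0.45 + 0.53*0.98*0.55 + 0.56*0.02*0.45 + 0.79*0.02*0.55
        = 0.013230 + 0.285670 + 0.005040 + 0.008690 = 0.312630
Keeping only the nearby quarry blast-present terms gives 0.294360, so
  P(nearby quarry blast | spike) = 0.294360 / 0.312630 ≈ 0.942

With the extra evidence:
P(spike | minor quake) = 0.56*0.45 + 0.79*0.55 = 0.252000 + 0.434500 = 0.686500
The nearby quarry blast-present share is 0.79*0.55 = 0.434500.
So P(nearby quarry blast | spike, minor quake) = 0.434500/0.686500 ≈ 0.633.

P(nearby quarry blast | spike) ≈ 0.942; P(nearby quarry blast | spike, minor quake) ≈ 0.633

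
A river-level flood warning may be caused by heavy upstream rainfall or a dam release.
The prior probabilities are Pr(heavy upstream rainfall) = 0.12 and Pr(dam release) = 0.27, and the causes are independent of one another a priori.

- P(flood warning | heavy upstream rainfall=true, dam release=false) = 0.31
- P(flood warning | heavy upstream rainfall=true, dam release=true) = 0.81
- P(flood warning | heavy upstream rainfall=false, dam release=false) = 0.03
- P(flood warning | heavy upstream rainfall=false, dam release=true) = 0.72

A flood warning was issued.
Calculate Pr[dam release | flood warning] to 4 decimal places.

Pr[dam release | flood warning] ≈ 0.8095

P(flood warning) = 0.03*0.88*0.73 + 0.72*0.88*0.27 + 0.31*0.12*0.73 + 0.81*0.12*0.27 = 0.019272 + 0.171072 + 0.027156 + 0.026244 = 0.243744
The dam release-present share is 0.171072 + 0.026244 = 0.197316.
Hence the posterior is 0.197316/0.243744 ≈ 0.8095.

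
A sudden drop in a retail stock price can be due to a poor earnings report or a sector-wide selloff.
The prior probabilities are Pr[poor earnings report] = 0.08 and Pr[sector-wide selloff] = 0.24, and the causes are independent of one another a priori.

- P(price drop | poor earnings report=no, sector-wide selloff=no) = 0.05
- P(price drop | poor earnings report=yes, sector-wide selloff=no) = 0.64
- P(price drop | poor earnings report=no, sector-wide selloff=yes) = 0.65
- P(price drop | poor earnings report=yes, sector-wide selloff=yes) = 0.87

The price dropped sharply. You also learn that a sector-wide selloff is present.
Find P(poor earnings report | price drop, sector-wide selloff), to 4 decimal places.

For the numerator, keep only poor earnings report=true terms: 0.87·0.08 = 0.069600
The normalizing constant is 0.65·0.92 + 0.87·0.08 = 0.667600
P(poor earnings report | price drop, sector-wide selloff) = 0.069600/0.667600 ≈ 0.1043

P(poor earnings report | price drop, sector-wide selloff) ≈ 0.1043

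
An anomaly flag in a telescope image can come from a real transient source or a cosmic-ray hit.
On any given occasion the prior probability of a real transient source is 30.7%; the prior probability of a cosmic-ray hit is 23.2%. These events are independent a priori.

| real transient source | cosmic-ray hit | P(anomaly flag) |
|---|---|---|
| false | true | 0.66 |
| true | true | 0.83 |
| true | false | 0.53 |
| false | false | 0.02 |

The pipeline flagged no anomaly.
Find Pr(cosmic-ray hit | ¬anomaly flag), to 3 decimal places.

Weight on cosmic-ray hit=true, given the evidence: 0.054664 + 0.012108 = 0.066772
Normalizer over all consistent configurations: 0.98×0.693×0.768 + 0.34×0.693×0.232 + 0.47×0.307×0.768 + 0.17×0.307×0.232 = 0.699167
P(cosmic-ray hit | ¬anomaly flag) = 0.066772/0.699167 ≈ 0.096

Pr(cosmic-ray hit | ¬anomaly flag) ≈ 0.096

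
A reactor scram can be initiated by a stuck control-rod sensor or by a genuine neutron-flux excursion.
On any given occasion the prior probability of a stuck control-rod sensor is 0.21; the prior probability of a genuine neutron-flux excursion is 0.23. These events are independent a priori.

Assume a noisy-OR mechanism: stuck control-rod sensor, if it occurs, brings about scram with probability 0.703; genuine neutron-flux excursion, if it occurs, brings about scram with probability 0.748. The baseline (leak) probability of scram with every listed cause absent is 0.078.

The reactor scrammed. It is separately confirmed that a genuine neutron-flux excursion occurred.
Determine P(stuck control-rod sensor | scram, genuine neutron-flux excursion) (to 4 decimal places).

Under noisy-OR, P(scram | causes) = 1 − (1−0.078)·∏(1−qᵢ) over the active causes.
Enumerate both values of stuck control-rod sensor and weight by the priors:
  P(scram | genuine neutron-flux excursion) = 0.767656·0.79 + 0.930994·0.21
        = 0.606448 + 0.195509 = 0.801957
The terms with stuck control-rod sensor present sum to 0.195509, so
  P(stuck control-rod sensor | scram, genuine neutron-flux excursion) = 0.195509 / 0.801957 ≈ 0.2438

P(stuck control-rod sensor | scram, genuine neutron-flux excursion) ≈ 0.2438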